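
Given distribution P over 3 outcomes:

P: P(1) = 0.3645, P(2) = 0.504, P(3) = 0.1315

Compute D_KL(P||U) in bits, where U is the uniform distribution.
0.1712 bits

U(i) = 1/3 for all i

D_KL(P||U) = Σ P(x) log₂(P(x) / (1/3))
           = Σ P(x) log₂(P(x)) + log₂(3)
           = log₂(3) - H(P)

H(P) = -Σ P(x) log₂(P(x)):
  -P(1)·log₂(P(1)) = -(0.3645)·log₂(0.3645) = 0.53072
  -P(2)·log₂(P(2)) = -(0.504)·log₂(0.504) = 0.49821
  -P(3)·log₂(P(3)) = -(0.1315)·log₂(0.1315) = 0.38488
H(P) = 0.53072 + 0.49821 + 0.38488 = 1.41381 bits

log₂(3) = 1.58496 bits

D_KL(P||U) = 1.58496 - 1.41381 = 0.17115 ≈ 0.1712 bits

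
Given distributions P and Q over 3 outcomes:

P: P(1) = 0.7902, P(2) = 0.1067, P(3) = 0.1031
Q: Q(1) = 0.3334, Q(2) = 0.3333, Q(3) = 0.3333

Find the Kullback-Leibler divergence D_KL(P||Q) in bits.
0.6339 bits

D_KL(P||Q) = Σ P(x) log₂(P(x)/Q(x))

Computing term by term:
  P(1)·log₂(P(1)/Q(1)) = 0.7902·log₂(0.7902/0.3334) = 0.98377
  P(2)·log₂(P(2)/Q(2)) = 0.1067·log₂(0.1067/0.3333) = -0.17534
  P(3)·log₂(P(3)/Q(3)) = 0.1031·log₂(0.1031/0.3333) = -0.17453

D_KL(P||Q) = 0.98377 - 0.17534 - 0.17453 = 0.63390 ≈ 0.6339 bits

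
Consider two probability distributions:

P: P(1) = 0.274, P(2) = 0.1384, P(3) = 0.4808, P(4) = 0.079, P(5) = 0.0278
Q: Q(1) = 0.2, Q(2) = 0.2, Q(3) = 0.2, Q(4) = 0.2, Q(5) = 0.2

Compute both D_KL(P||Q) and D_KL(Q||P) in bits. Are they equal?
D_KL(P||Q) = 0.4743 bits, D_KL(Q||P) = 0.5997 bits. No, they are not equal.

D_KL(P||Q) = Σ P(x) log₂(P(x)/Q(x))

Computing term by term:
  P(1)·log₂(P(1)/Q(1)) = 0.274·log₂(0.274/0.2) = 0.12444
  P(2)·log₂(P(2)/Q(2)) = 0.1384·log₂(0.1384/0.2) = -0.07351
  P(3)·log₂(P(3)/Q(3)) = 0.4808·log₂(0.4808/0.2) = 0.60842
  P(4)·log₂(P(4)/Q(4)) = 0.079·log₂(0.079/0.2) = -0.10587
  P(5)·log₂(P(5)/Q(5)) = 0.0278·log₂(0.0278/0.2) = -0.07914

D_KL(P||Q) = 0.12444 - 0.07351 + 0.60842 - 0.10587 - 0.07914 = 0.47434 ≈ 0.4743 bits

D_KL(Q||P) = Σ Q(x) log₂(Q(x)/P(x))

Computing term by term:
  Q(1)·log₂(Q(1)/P(1)) = 0.2·log₂(0.2/0.274) = -0.09084
  Q(2)·log₂(Q(2)/P(2)) = 0.2·log₂(0.2/0.1384) = 0.10623
  Q(3)·log₂(Q(3)/P(3)) = 0.2·log₂(0.2/0.4808) = -0.25309
  Q(4)·log₂(Q(4)/P(4)) = 0.2·log₂(0.2/0.079) = 0.26802
  Q(5)·log₂(Q(5)/P(5)) = 0.2·log₂(0.2/0.0278) = 0.56937

D_KL(Q||P) = -0.09084 + 0.10623 - 0.25309 + 0.26802 + 0.56937 = 0.59969 ≈ 0.5997 bits

These are NOT equal (difference: 0.1254 bits). KL divergence is asymmetric: D_KL(P||Q) ≠ D_KL(Q||P) in general.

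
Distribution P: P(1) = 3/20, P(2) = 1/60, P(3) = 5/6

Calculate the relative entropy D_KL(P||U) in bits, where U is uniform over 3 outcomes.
0.8568 bits

U(i) = 1/3 for all i

D_KL(P||U) = Σ P(x) log₂(P(x) / (1/3))
           = Σ P(x) log₂(P(x)) + log₂(3)
           = log₂(3) - H(P)

H(P) = -Σ P(x) log₂(P(x)):
  -P(1)·log₂(P(1)) = -(3/20)·log₂(3/20) = 0.41054
  -P(2)·log₂(P(2)) = -(1/60)·log₂(1/60) = 0.09845
  -P(3)·log₂(P(3)) = -(5/6)·log₂(5/6) = 0.21920
H(P) = 0.41054 + 0.09845 + 0.21920 = 0.72819 bits

log₂(3) = 1.58496 bits

D_KL(P||U) = 1.58496 - 0.72819 = 0.85677 ≈ 0.8568 bits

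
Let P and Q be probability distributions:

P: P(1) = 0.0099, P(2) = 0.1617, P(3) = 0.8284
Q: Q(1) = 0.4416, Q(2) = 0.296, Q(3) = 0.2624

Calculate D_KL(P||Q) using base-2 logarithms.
1.1787 bits

D_KL(P||Q) = Σ P(x) log₂(P(x)/Q(x))

Computing term by term:
  P(1)·log₂(P(1)/Q(1)) = 0.0099·log₂(0.0099/0.4416) = -0.05424
  P(2)·log₂(P(2)/Q(2)) = 0.1617·log₂(0.1617/0.296) = -0.14105
  P(3)·log₂(P(3)/Q(3)) = 0.8284·log₂(0.8284/0.2624) = 1.37395

D_KL(P||Q) = -0.05424 - 0.14105 + 1.37395 = 1.17866 ≈ 1.1787 bits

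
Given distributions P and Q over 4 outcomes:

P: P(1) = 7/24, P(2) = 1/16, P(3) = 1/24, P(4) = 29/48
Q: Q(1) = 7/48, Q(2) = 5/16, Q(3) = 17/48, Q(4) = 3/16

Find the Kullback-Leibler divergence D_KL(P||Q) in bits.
1.0378 bits

D_KL(P||Q) = Σ P(x) log₂(P(x)/Q(x))

Computing term by term:
  P(1)·log₂(P(1)/Q(1)) = (7/24)·log₂((7/24)/(7/48)) = 0.29167
  P(2)·log₂(P(2)/Q(2)) = (1/16)·log₂((1/16)/(5/16)) = -0.14512
  P(3)·log₂(P(3)/Q(3)) = (1/24)·log₂((1/24)/(17/48)) = -0.12864
  P(4)·log₂(P(4)/Q(4)) = (29/48)·log₂((29/48)/(3/16)) = 1.01987

D_KL(P||Q) = 0.29167 - 0.14512 - 0.12864 + 1.01987 = 1.03778 ≈ 1.0378 bits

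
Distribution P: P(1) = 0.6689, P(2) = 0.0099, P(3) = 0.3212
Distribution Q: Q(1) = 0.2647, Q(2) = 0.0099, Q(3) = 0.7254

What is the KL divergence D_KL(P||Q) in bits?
0.5171 bits

D_KL(P||Q) = Σ P(x) log₂(P(x)/Q(x))

Computing term by term:
  P(1)·log₂(P(1)/Q(1)) = 0.6689·log₂(0.6689/0.2647) = 0.89461
  P(2)·log₂(P(2)/Q(2)) = 0.0099·log₂(0.0099/0.0099) = 0.00000
  P(3)·log₂(P(3)/Q(3)) = 0.3212·log₂(0.3212/0.7254) = -0.37751

D_KL(P||Q) = 0.89461 + 0.00000 - 0.37751 = 0.51710 ≈ 0.5171 bits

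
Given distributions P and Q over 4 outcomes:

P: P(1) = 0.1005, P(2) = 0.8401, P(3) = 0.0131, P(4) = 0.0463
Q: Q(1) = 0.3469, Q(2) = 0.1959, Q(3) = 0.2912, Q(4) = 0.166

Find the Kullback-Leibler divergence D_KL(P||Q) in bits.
1.4411 bits

D_KL(P||Q) = Σ P(x) log₂(P(x)/Q(x))

Computing term by term:
  P(1)·log₂(P(1)/Q(1)) = 0.1005·log₂(0.1005/0.3469) = -0.17963
  P(2)·log₂(P(2)/Q(2)) = 0.8401·log₂(0.8401/0.1959) = 1.76458
  P(3)·log₂(P(3)/Q(3)) = 0.0131·log₂(0.0131/0.2912) = -0.05861
  P(4)·log₂(P(4)/Q(4)) = 0.0463·log₂(0.0463/0.166) = -0.08529

D_KL(P||Q) = -0.17963 + 1.76458 - 0.05861 - 0.08529 = 1.44105 ≈ 1.4411 bits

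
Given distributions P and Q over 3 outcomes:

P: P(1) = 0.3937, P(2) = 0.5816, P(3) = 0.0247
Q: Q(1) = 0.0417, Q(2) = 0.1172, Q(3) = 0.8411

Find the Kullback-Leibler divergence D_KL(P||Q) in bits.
2.4936 bits

D_KL(P||Q) = Σ P(x) log₂(P(x)/Q(x))

Computing term by term:
  P(1)·log₂(P(1)/Q(1)) = 0.3937·log₂(0.3937/0.0417) = 1.27519
  P(2)·log₂(P(2)/Q(2)) = 0.5816·log₂(0.5816/0.1172) = 1.34411
  P(3)·log₂(P(3)/Q(3)) = 0.0247·log₂(0.0247/0.8411) = -0.12572

D_KL(P||Q) = 1.27519 + 1.34411 - 0.12572 = 2.49358 ≈ 2.4936 bits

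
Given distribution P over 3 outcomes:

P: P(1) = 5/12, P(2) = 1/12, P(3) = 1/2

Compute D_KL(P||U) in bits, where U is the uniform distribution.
0.2600 bits

U(i) = 1/3 for all i

D_KL(P||U) = Σ P(x) log₂(P(x) / (1/3))
           = Σ P(x) log₂(P(x)) + log₂(3)
           = log₂(3) - H(P)

H(P) = -Σ P(x) log₂(P(x)):
  -P(1)·log₂(P(1)) = -(5/12)·log₂(5/12) = 0.52626
  -P(2)·log₂(P(2)) = -(1/12)·log₂(1/12) = 0.29875
  -P(3)·log₂(P(3)) = -(1/2)·log₂(1/2) = 0.50000
H(P) = 0.52626 + 0.29875 + 0.50000 = 1.32501 bits

log₂(3) = 1.58496 bits

D_KL(P||U) = 1.58496 - 1.32501 = 0.25995 ≈ 0.2600 bits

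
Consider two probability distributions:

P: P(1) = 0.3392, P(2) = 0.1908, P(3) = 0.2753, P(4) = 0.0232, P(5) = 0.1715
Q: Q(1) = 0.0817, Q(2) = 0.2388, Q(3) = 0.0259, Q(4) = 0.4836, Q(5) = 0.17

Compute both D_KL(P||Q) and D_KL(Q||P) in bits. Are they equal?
D_KL(P||Q) = 1.4741 bits, D_KL(Q||P) = 1.9380 bits. No, they are not equal.

D_KL(P||Q) = Σ P(x) log₂(P(x)/Q(x))

Computing term by term:
  P(1)·log₂(P(1)/Q(1)) = 0.3392·log₂(0.3392/0.0817) = 0.69662
  P(2)·log₂(P(2)/Q(2)) = 0.1908·log₂(0.1908/0.2388) = -0.06177
  P(3)·log₂(P(3)/Q(3)) = 0.2753·log₂(0.2753/0.0259) = 0.93877
  P(4)·log₂(P(4)/Q(4)) = 0.0232·log₂(0.0232/0.4836) = -0.10165
  P(5)·log₂(P(5)/Q(5)) = 0.1715·log₂(0.1715/0.17) = 0.00217

D_KL(P||Q) = 0.69662 - 0.06177 + 0.93877 - 0.10165 + 0.00217 = 1.47414 ≈ 1.4741 bits

D_KL(Q||P) = Σ Q(x) log₂(Q(x)/P(x))

Computing term by term:
  Q(1)·log₂(Q(1)/P(1)) = 0.0817·log₂(0.0817/0.3392) = -0.16779
  Q(2)·log₂(Q(2)/P(2)) = 0.2388·log₂(0.2388/0.1908) = 0.07731
  Q(3)·log₂(Q(3)/P(3)) = 0.0259·log₂(0.0259/0.2753) = -0.08832
  Q(4)·log₂(Q(4)/P(4)) = 0.4836·log₂(0.4836/0.0232) = 2.11895
  Q(5)·log₂(Q(5)/P(5)) = 0.17·log₂(0.17/0.1715) = -0.00215

D_KL(Q||P) = -0.16779 + 0.07731 - 0.08832 + 2.11895 - 0.00215 = 1.93800 ≈ 1.9380 bits

These are NOT equal (difference: 0.4639 bits). KL divergence is asymmetric: D_KL(P||Q) ≠ D_KL(Q||P) in general.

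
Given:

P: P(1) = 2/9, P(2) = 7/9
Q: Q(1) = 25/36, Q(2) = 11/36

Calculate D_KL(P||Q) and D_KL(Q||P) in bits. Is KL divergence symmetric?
D_KL(P||Q) = 0.6831 bits, D_KL(Q||P) = 0.7297 bits. No, KL divergence is not symmetric.

D_KL(P||Q) = Σ P(x) log₂(P(x)/Q(x))

Computing term by term:
  P(1)·log₂(P(1)/Q(1)) = (2/9)·log₂((2/9)/(25/36)) = -0.36530
  P(2)·log₂(P(2)/Q(2)) = (7/9)·log₂((7/9)/(11/36)) = 1.04838

D_KL(P||Q) = -0.36530 + 1.04838 = 0.68308 ≈ 0.6831 bits

D_KL(Q||P) = Σ Q(x) log₂(Q(x)/P(x))

Computing term by term:
  Q(1)·log₂(Q(1)/P(1)) = (25/36)·log₂((25/36)/(2/9)) = 1.14157
  Q(2)·log₂(Q(2)/P(2)) = (11/36)·log₂((11/36)/(7/9)) = -0.41187

D_KL(Q||P) = 1.14157 - 0.41187 = 0.72970 ≈ 0.7297 bits

These are NOT equal (difference: 0.0466 bits). KL divergence is asymmetric: D_KL(P||Q) ≠ D_KL(Q||P) in general.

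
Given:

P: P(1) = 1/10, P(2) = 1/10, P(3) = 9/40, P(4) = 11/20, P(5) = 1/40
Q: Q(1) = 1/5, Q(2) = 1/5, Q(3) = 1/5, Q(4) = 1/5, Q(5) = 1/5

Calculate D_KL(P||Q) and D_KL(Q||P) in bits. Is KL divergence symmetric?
D_KL(P||Q) = 0.5659 bits, D_KL(Q||P) = 0.6741 bits. No, KL divergence is not symmetric.

D_KL(P||Q) = Σ P(x) log₂(P(x)/Q(x))

Computing term by term:
  P(1)·log₂(P(1)/Q(1)) = (1/10)·log₂((1/10)/(1/5)) = -0.10000
  P(2)·log₂(P(2)/Q(2)) = (1/10)·log₂((1/10)/(1/5)) = -0.10000
  P(3)·log₂(P(3)/Q(3)) = (9/40)·log₂((9/40)/(1/5)) = 0.03823
  P(4)·log₂(P(4)/Q(4)) = (11/20)·log₂((11/20)/(1/5)) = 0.80269
  P(5)·log₂(P(5)/Q(5)) = (1/40)·log₂((1/40)/(1/5)) = -0.07500

D_KL(P||Q) = -0.10000 - 0.10000 + 0.03823 + 0.80269 - 0.07500 = 0.56592 ≈ 0.5659 bits

D_KL(Q||P) = Σ Q(x) log₂(Q(x)/P(x))

Computing term by term:
  Q(1)·log₂(Q(1)/P(1)) = (1/5)·log₂((1/5)/(1/10)) = 0.20000
  Q(2)·log₂(Q(2)/P(2)) = (1/5)·log₂((1/5)/(1/10)) = 0.20000
  Q(3)·log₂(Q(3)/P(3)) = (1/5)·log₂((1/5)/(9/40)) = -0.03399
  Q(4)·log₂(Q(4)/P(4)) = (1/5)·log₂((1/5)/(11/20)) = -0.29189
  Q(5)·log₂(Q(5)/P(5)) = (1/5)·log₂((1/5)/(1/40)) = 0.60000

D_KL(Q||P) = 0.20000 + 0.20000 - 0.03399 - 0.29189 + 0.60000 = 0.67412 ≈ 0.6741 bits

These are NOT equal (difference: 0.1082 bits). KL divergence is asymmetric: D_KL(P||Q) ≠ D_KL(Q||P) in general.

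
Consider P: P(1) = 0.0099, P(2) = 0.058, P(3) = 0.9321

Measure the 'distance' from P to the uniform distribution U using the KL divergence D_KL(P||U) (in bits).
1.1862 bits

U(i) = 1/3 for all i

D_KL(P||U) = Σ P(x) log₂(P(x) / (1/3))
           = Σ P(x) log₂(P(x)) + log₂(3)
           = log₂(3) - H(P)

H(P) = -Σ P(x) log₂(P(x)):
  -P(1)·log₂(P(1)) = -(0.0099)·log₂(0.0099) = 0.06592
  -P(2)·log₂(P(2)) = -(0.058)·log₂(0.058) = 0.23825
  -P(3)·log₂(P(3)) = -(0.9321)·log₂(0.9321) = 0.09456
H(P) = 0.06592 + 0.23825 + 0.09456 = 0.39873 bits

log₂(3) = 1.58496 bits

D_KL(P||U) = 1.58496 - 0.39873 = 1.18623 ≈ 1.1862 bits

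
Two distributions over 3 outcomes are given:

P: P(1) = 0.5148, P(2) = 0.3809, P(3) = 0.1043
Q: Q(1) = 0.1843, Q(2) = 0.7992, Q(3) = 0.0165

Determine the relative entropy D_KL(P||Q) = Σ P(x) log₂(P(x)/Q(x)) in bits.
0.6331 bits

D_KL(P||Q) = Σ P(x) log₂(P(x)/Q(x))

Computing term by term:
  P(1)·log₂(P(1)/Q(1)) = 0.5148·log₂(0.5148/0.1843) = 0.76291
  P(2)·log₂(P(2)/Q(2)) = 0.3809·log₂(0.3809/0.7992) = -0.40724
  P(3)·log₂(P(3)/Q(3)) = 0.1043·log₂(0.1043/0.0165) = 0.27746

D_KL(P||Q) = 0.76291 - 0.40724 + 0.27746 = 0.63313 ≈ 0.6331 bits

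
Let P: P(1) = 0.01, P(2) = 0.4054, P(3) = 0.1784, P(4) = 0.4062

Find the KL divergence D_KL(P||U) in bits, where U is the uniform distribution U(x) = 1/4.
0.4339 bits

U(i) = 1/4 for all i

D_KL(P||U) = Σ P(x) log₂(P(x) / (1/4))
           = Σ P(x) log₂(P(x)) + log₂(4)
           = log₂(4) - H(P)

H(P) = -Σ P(x) log₂(P(x)):
  -P(1)·log₂(P(1)) = -(0.01)·log₂(0.01) = 0.06644
  -P(2)·log₂(P(2)) = -(0.4054)·log₂(0.4054) = 0.52807
  -P(3)·log₂(P(3)) = -(0.1784)·log₂(0.1784) = 0.44365
  -P(4)·log₂(P(4)) = -(0.4062)·log₂(0.4062) = 0.52795
H(P) = 0.06644 + 0.52807 + 0.44365 + 0.52795 = 1.56611 bits

log₂(4) = 2.00000 bits

D_KL(P||U) = 2.00000 - 1.56611 = 0.43389 ≈ 0.4339 bits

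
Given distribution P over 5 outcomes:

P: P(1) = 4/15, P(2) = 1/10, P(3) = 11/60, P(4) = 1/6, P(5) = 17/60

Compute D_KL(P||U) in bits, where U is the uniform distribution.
0.0862 bits

U(i) = 1/5 for all i

D_KL(P||U) = Σ P(x) log₂(P(x) / (1/5))
           = Σ P(x) log₂(P(x)) + log₂(5)
           = log₂(5) - H(P)

H(P) = -Σ P(x) log₂(P(x)):
  -P(1)·log₂(P(1)) = -(4/15)·log₂(4/15) = 0.50850
  -P(2)·log₂(P(2)) = -(1/10)·log₂(1/10) = 0.33219
  -P(3)·log₂(P(3)) = -(11/60)·log₂(11/60) = 0.44870
  -P(4)·log₂(P(4)) = -(1/6)·log₂(1/6) = 0.43083
  -P(5)·log₂(P(5)) = -(17/60)·log₂(17/60) = 0.51550
H(P) = 0.50850 + 0.33219 + 0.44870 + 0.43083 + 0.51550 = 2.23572 bits

log₂(5) = 2.32193 bits

D_KL(P||U) = 2.32193 - 2.23572 = 0.08621 ≈ 0.0862 bits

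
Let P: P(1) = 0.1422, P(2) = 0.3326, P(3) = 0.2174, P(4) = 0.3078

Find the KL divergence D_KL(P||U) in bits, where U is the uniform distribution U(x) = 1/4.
0.0698 bits

U(i) = 1/4 for all i

D_KL(P||U) = Σ P(x) log₂(P(x) / (1/4))
           = Σ P(x) log₂(P(x)) + log₂(4)
           = log₂(4) - H(P)

H(P) = -Σ P(x) log₂(P(x)):
  -P(1)·log₂(P(1)) = -(0.1422)·log₂(0.1422) = 0.40015
  -P(2)·log₂(P(2)) = -(0.3326)·log₂(0.3326) = 0.52822
  -P(3)·log₂(P(3)) = -(0.2174)·log₂(0.2174) = 0.47862
  -P(4)·log₂(P(4)) = -(0.3078)·log₂(0.3078) = 0.52324
H(P) = 0.40015 + 0.52822 + 0.47862 + 0.52324 = 1.93023 bits

log₂(4) = 2.00000 bits

D_KL(P||U) = 2.00000 - 1.93023 = 0.06977 ≈ 0.0698 bits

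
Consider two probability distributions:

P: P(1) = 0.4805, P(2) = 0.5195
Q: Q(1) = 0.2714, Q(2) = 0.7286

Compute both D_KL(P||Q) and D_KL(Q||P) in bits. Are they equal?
D_KL(P||Q) = 0.1425 bits, D_KL(Q||P) = 0.1319 bits. No, they are not equal.

D_KL(P||Q) = Σ P(x) log₂(P(x)/Q(x))

Computing term by term:
  P(1)·log₂(P(1)/Q(1)) = 0.4805·log₂(0.4805/0.2714) = 0.39599
  P(2)·log₂(P(2)/Q(2)) = 0.5195·log₂(0.5195/0.7286) = -0.25352

D_KL(P||Q) = 0.39599 - 0.25352 = 0.14247 ≈ 0.1425 bits

D_KL(Q||P) = Σ Q(x) log₂(Q(x)/P(x))

Computing term by term:
  Q(1)·log₂(Q(1)/P(1)) = 0.2714·log₂(0.2714/0.4805) = -0.22367
  Q(2)·log₂(Q(2)/P(2)) = 0.7286·log₂(0.7286/0.5195) = 0.35556

D_KL(Q||P) = -0.22367 + 0.35556 = 0.13189 ≈ 0.1319 bits

These are NOT equal (difference: 0.0106 bits). KL divergence is asymmetric: D_KL(P||Q) ≠ D_KL(Q||P) in general.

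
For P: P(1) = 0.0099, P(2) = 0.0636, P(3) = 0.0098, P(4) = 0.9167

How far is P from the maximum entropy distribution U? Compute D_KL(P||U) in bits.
1.5009 bits

U(i) = 1/4 for all i

D_KL(P||U) = Σ P(x) log₂(P(x) / (1/4))
           = Σ P(x) log₂(P(x)) + log₂(4)
           = log₂(4) - H(P)

H(P) = -Σ P(x) log₂(P(x)):
  -P(1)·log₂(P(1)) = -(0.0099)·log₂(0.0099) = 0.06592
  -P(2)·log₂(P(2)) = -(0.0636)·log₂(0.0636) = 0.25280
  -P(3)·log₂(P(3)) = -(0.0098)·log₂(0.0098) = 0.06540
  -P(4)·log₂(P(4)) = -(0.9167)·log₂(0.9167) = 0.11503
H(P) = 0.06592 + 0.25280 + 0.06540 + 0.11503 = 0.49915 bits

log₂(4) = 2.00000 bits

D_KL(P||U) = 2.00000 - 0.49915 = 1.50085 ≈ 1.5009 bits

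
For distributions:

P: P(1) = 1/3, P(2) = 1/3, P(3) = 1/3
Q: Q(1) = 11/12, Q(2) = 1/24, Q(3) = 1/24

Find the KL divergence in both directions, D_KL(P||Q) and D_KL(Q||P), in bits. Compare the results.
D_KL(P||Q) = 1.5135 bits, D_KL(Q||P) = 1.0878 bits. D_KL(P||Q) is larger than D_KL(Q||P) by 0.4257 bits; the two directions differ.

D_KL(P||Q) = Σ P(x) log₂(P(x)/Q(x))

Computing term by term:
  P(1)·log₂(P(1)/Q(1)) = (1/3)·log₂((1/3)/(11/12)) = -0.48648
  P(2)·log₂(P(2)/Q(2)) = (1/3)·log₂((1/3)/(1/24)) = 1.00000
  P(3)·log₂(P(3)/Q(3)) = (1/3)·log₂((1/3)/(1/24)) = 1.00000

D_KL(P||Q) = -0.48648 + 1.00000 + 1.00000 = 1.51352 ≈ 1.5135 bits

D_KL(Q||P) = Σ Q(x) log₂(Q(x)/P(x))

Computing term by term:
  Q(1)·log₂(Q(1)/P(1)) = (11/12)·log₂((11/12)/(1/3)) = 1.33781
  Q(2)·log₂(Q(2)/P(2)) = (1/24)·log₂((1/24)/(1/3)) = -0.12500
  Q(3)·log₂(Q(3)/P(3)) = (1/24)·log₂((1/24)/(1/3)) = -0.12500

D_KL(Q||P) = 1.33781 - 0.12500 - 0.12500 = 1.08781 ≈ 1.0878 bits

These are NOT equal (difference: 0.4257 bits). KL divergence is asymmetric: D_KL(P||Q) ≠ D_KL(Q||P) in general.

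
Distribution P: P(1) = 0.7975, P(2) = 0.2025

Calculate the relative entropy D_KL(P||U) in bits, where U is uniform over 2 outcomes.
0.2731 bits

U(i) = 1/2 for all i

D_KL(P||U) = Σ P(x) log₂(P(x) / (1/2))
           = Σ P(x) log₂(P(x)) + log₂(2)
           = log₂(2) - H(P)

H(P) = -Σ P(x) log₂(P(x)):
  -P(1)·log₂(P(1)) = -(0.7975)·log₂(0.7975) = 0.26034
  -P(2)·log₂(P(2)) = -(0.2025)·log₂(0.2025) = 0.46656
H(P) = 0.26034 + 0.46656 = 0.72690 bits

log₂(2) = 1.00000 bits

D_KL(P||U) = 1.00000 - 0.72690 = 0.27310 ≈ 0.2731 bits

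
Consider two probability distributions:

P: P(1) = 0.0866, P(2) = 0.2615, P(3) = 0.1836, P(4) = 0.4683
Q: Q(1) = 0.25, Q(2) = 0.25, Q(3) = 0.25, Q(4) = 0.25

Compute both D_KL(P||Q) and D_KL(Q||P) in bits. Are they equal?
D_KL(P||Q) = 0.2268 bits, D_KL(Q||P) = 0.2511 bits. No, they are not equal.

D_KL(P||Q) = Σ P(x) log₂(P(x)/Q(x))

Computing term by term:
  P(1)·log₂(P(1)/Q(1)) = 0.0866·log₂(0.0866/0.25) = -0.13245
  P(2)·log₂(P(2)/Q(2)) = 0.2615·log₂(0.2615/0.25) = 0.01697
  P(3)·log₂(P(3)/Q(3)) = 0.1836·log₂(0.1836/0.25) = -0.08177
  P(4)·log₂(P(4)/Q(4)) = 0.4683·log₂(0.4683/0.25) = 0.42405

D_KL(P||Q) = -0.13245 + 0.01697 - 0.08177 + 0.42405 = 0.22680 ≈ 0.2268 bits

D_KL(Q||P) = Σ Q(x) log₂(Q(x)/P(x))

Computing term by term:
  Q(1)·log₂(Q(1)/P(1)) = 0.25·log₂(0.25/0.0866) = 0.38237
  Q(2)·log₂(Q(2)/P(2)) = 0.25·log₂(0.25/0.2615) = -0.01622
  Q(3)·log₂(Q(3)/P(3)) = 0.25·log₂(0.25/0.1836) = 0.11134
  Q(4)·log₂(Q(4)/P(4)) = 0.25·log₂(0.25/0.4683) = -0.22638

D_KL(Q||P) = 0.38237 - 0.01622 + 0.11134 - 0.22638 = 0.25111 ≈ 0.2511 bits

These are NOT equal (difference: 0.0243 bits). KL divergence is asymmetric: D_KL(P||Q) ≠ D_KL(Q||P) in general.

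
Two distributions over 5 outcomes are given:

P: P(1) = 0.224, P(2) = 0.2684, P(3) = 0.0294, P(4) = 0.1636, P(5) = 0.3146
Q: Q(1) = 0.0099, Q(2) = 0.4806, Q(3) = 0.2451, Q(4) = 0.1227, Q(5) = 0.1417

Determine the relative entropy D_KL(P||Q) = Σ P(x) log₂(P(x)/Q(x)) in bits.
1.1224 bits

D_KL(P||Q) = Σ P(x) log₂(P(x)/Q(x))

Computing term by term:
  P(1)·log₂(P(1)/Q(1)) = 0.224·log₂(0.224/0.0099) = 1.00798
  P(2)·log₂(P(2)/Q(2)) = 0.2684·log₂(0.2684/0.4806) = -0.22558
  P(3)·log₂(P(3)/Q(3)) = 0.0294·log₂(0.0294/0.2451) = -0.08995
  P(4)·log₂(P(4)/Q(4)) = 0.1636·log₂(0.1636/0.1227) = 0.06790
  P(5)·log₂(P(5)/Q(5)) = 0.3146·log₂(0.3146/0.1417) = 0.36200

D_KL(P||Q) = 1.00798 - 0.22558 - 0.08995 + 0.06790 + 0.36200 = 1.12235 ≈ 1.1224 bits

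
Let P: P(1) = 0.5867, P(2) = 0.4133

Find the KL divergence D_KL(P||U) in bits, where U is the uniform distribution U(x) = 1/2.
0.0218 bits

U(i) = 1/2 for all i

D_KL(P||U) = Σ P(x) log₂(P(x) / (1/2))
           = Σ P(x) log₂(P(x)) + log₂(2)
           = log₂(2) - H(P)

H(P) = -Σ P(x) log₂(P(x)):
  -P(1)·log₂(P(1)) = -(0.5867)·log₂(0.5867) = 0.45135
  -P(2)·log₂(P(2)) = -(0.4133)·log₂(0.4133) = 0.52685
H(P) = 0.45135 + 0.52685 = 0.97820 bits

log₂(2) = 1.00000 bits

D_KL(P||U) = 1.00000 - 0.97820 = 0.02180 ≈ 0.0218 bits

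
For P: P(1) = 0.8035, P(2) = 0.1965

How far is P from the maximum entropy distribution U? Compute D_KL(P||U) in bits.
0.2851 bits

U(i) = 1/2 for all i

D_KL(P||U) = Σ P(x) log₂(P(x) / (1/2))
           = Σ P(x) log₂(P(x)) + log₂(2)
           = log₂(2) - H(P)

H(P) = -Σ P(x) log₂(P(x)):
  -P(1)·log₂(P(1)) = -(0.8035)·log₂(0.8035) = 0.25361
  -P(2)·log₂(P(2)) = -(0.1965)·log₂(0.1965) = 0.46126
H(P) = 0.25361 + 0.46126 = 0.71487 bits

log₂(2) = 1.00000 bits

D_KL(P||U) = 1.00000 - 0.71487 = 0.28513 ≈ 0.2851 bits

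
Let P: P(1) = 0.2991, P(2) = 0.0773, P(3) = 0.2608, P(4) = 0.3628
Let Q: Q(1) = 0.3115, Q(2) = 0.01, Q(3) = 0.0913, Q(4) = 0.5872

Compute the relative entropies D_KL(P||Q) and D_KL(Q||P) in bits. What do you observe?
D_KL(P||Q) = 0.3534 bits, D_KL(Q||P) = 0.2584 bits. The two directions give different values (D_KL(P||Q) exceeds D_KL(Q||P) by 0.0950 bits): KL divergence is asymmetric.

D_KL(P||Q) = Σ P(x) log₂(P(x)/Q(x))

Computing term by term:
  P(1)·log₂(P(1)/Q(1)) = 0.2991·log₂(0.2991/0.3115) = -0.01753
  P(2)·log₂(P(2)/Q(2)) = 0.0773·log₂(0.0773/0.01) = 0.22807
  P(3)·log₂(P(3)/Q(3)) = 0.2608·log₂(0.2608/0.0913) = 0.39492
  P(4)·log₂(P(4)/Q(4)) = 0.3628·log₂(0.3628/0.5872) = -0.25203

D_KL(P||Q) = -0.01753 + 0.22807 + 0.39492 - 0.25203 = 0.35343 ≈ 0.3534 bits

D_KL(Q||P) = Σ Q(x) log₂(Q(x)/P(x))

Computing term by term:
  Q(1)·log₂(Q(1)/P(1)) = 0.3115·log₂(0.3115/0.2991) = 0.01826
  Q(2)·log₂(Q(2)/P(2)) = 0.01·log₂(0.01/0.0773) = -0.02950
  Q(3)·log₂(Q(3)/P(3)) = 0.0913·log₂(0.0913/0.2608) = -0.13825
  Q(4)·log₂(Q(4)/P(4)) = 0.5872·log₂(0.5872/0.3628) = 0.40791

D_KL(Q||P) = 0.01826 - 0.02950 - 0.13825 + 0.40791 = 0.25842 ≈ 0.2584 bits

These are NOT equal (difference: 0.0950 bits). KL divergence is asymmetric: D_KL(P||Q) ≠ D_KL(Q||P) in general.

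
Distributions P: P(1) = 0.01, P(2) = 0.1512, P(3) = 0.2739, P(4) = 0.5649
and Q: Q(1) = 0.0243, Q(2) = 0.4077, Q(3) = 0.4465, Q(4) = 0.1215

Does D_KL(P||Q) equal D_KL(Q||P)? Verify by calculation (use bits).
D_KL(P||Q) = 0.8301 bits, D_KL(Q||P) = 0.6600 bits. No — D_KL(P||Q) ≠ D_KL(Q||P) for this pair.

D_KL(P||Q) = Σ P(x) log₂(P(x)/Q(x))

Computing term by term:
  P(1)·log₂(P(1)/Q(1)) = 0.01·log₂(0.01/0.0243) = -0.01281
  P(2)·log₂(P(2)/Q(2)) = 0.1512·log₂(0.1512/0.4077) = -0.21637
  P(3)·log₂(P(3)/Q(3)) = 0.2739·log₂(0.2739/0.4465) = -0.19310
  P(4)·log₂(P(4)/Q(4)) = 0.5649·log₂(0.5649/0.1215) = 1.25241

D_KL(P||Q) = -0.01281 - 0.21637 - 0.19310 + 1.25241 = 0.83013 ≈ 0.8301 bits

D_KL(Q||P) = Σ Q(x) log₂(Q(x)/P(x))

Computing term by term:
  Q(1)·log₂(Q(1)/P(1)) = 0.0243·log₂(0.0243/0.01) = 0.03113
  Q(2)·log₂(Q(2)/P(2)) = 0.4077·log₂(0.4077/0.1512) = 0.58344
  Q(3)·log₂(Q(3)/P(3)) = 0.4465·log₂(0.4465/0.2739) = 0.31479
  Q(4)·log₂(Q(4)/P(4)) = 0.1215·log₂(0.1215/0.5649) = -0.26937

D_KL(Q||P) = 0.03113 + 0.58344 + 0.31479 - 0.26937 = 0.65999 ≈ 0.6600 bits

These are NOT equal (difference: 0.1701 bits). KL divergence is asymmetric: D_KL(P||Q) ≠ D_KL(Q||P) in general.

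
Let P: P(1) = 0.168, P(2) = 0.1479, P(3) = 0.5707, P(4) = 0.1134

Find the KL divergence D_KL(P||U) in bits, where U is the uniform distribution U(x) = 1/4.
0.3419 bits

U(i) = 1/4 for all i

D_KL(P||U) = Σ P(x) log₂(P(x) / (1/4))
           = Σ P(x) log₂(P(x)) + log₂(4)
           = log₂(4) - H(P)

H(P) = -Σ P(x) log₂(P(x)):
  -P(1)·log₂(P(1)) = -(0.168)·log₂(0.168) = 0.43234
  -P(2)·log₂(P(2)) = -(0.1479)·log₂(0.1479) = 0.40781
  -P(3)·log₂(P(3)) = -(0.5707)·log₂(0.5707) = 0.46181
  -P(4)·log₂(P(4)) = -(0.1134)·log₂(0.1134) = 0.35613
H(P) = 0.43234 + 0.40781 + 0.46181 + 0.35613 = 1.65809 bits

log₂(4) = 2.00000 bits

D_KL(P||U) = 2.00000 - 1.65809 = 0.34191 ≈ 0.3419 bits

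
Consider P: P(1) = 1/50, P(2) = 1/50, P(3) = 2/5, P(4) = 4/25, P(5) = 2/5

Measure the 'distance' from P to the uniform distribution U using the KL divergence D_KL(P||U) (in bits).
0.6156 bits

U(i) = 1/5 for all i

D_KL(P||U) = Σ P(x) log₂(P(x) / (1/5))
           = Σ P(x) log₂(P(x)) + log₂(5)
           = log₂(5) - H(P)

H(P) = -Σ P(x) log₂(P(x)):
  -P(1)·log₂(P(1)) = -(1/50)·log₂(1/50) = 0.11288
  -P(2)·log₂(P(2)) = -(1/50)·log₂(1/50) = 0.11288
  -P(3)·log₂(P(3)) = -(2/5)·log₂(2/5) = 0.52877
  -P(4)·log₂(P(4)) = -(4/25)·log₂(4/25) = 0.42302
  -P(5)·log₂(P(5)) = -(2/5)·log₂(2/5) = 0.52877
H(P) = 0.11288 + 0.11288 + 0.52877 + 0.42302 + 0.52877 = 1.70632 bits

log₂(5) = 2.32193 bits

D_KL(P||U) = 2.32193 - 1.70632 = 0.61561 ≈ 0.6156 bits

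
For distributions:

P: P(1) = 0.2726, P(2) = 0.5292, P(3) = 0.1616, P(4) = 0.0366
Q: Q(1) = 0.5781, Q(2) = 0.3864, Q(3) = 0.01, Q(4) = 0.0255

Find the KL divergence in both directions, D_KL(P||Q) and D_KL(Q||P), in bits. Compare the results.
D_KL(P||Q) = 0.6123 bits, D_KL(Q||P) = 0.3982 bits. D_KL(P||Q) is larger than D_KL(Q||P) by 0.2141 bits; the two directions differ.

D_KL(P||Q) = Σ P(x) log₂(P(x)/Q(x))

Computing term by term:
  P(1)·log₂(P(1)/Q(1)) = 0.2726·log₂(0.2726/0.5781) = -0.29564
  P(2)·log₂(P(2)/Q(2)) = 0.5292·log₂(0.5292/0.3864) = 0.24011
  P(3)·log₂(P(3)/Q(3)) = 0.1616·log₂(0.1616/0.01) = 0.64872
  P(4)·log₂(P(4)/Q(4)) = 0.0366·log₂(0.0366/0.0255) = 0.01908

D_KL(P||Q) = -0.29564 + 0.24011 + 0.64872 + 0.01908 = 0.61227 ≈ 0.6123 bits

D_KL(Q||P) = Σ Q(x) log₂(Q(x)/P(x))

Computing term by term:
  Q(1)·log₂(Q(1)/P(1)) = 0.5781·log₂(0.5781/0.2726) = 0.62697
  Q(2)·log₂(Q(2)/P(2)) = 0.3864·log₂(0.3864/0.5292) = -0.17532
  Q(3)·log₂(Q(3)/P(3)) = 0.01·log₂(0.01/0.1616) = -0.04014
  Q(4)·log₂(Q(4)/P(4)) = 0.0255·log₂(0.0255/0.0366) = -0.01329

D_KL(Q||P) = 0.62697 - 0.17532 - 0.04014 - 0.01329 = 0.39822 ≈ 0.3982 bits

These are NOT equal (difference: 0.2141 bits). KL divergence is asymmetric: D_KL(P||Q) ≠ D_KL(Q||P) in general.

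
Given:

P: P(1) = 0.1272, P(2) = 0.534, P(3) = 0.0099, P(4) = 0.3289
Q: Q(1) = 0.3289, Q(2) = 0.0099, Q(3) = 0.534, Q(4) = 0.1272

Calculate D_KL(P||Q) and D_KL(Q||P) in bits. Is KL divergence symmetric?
D_KL(P||Q) = 3.2917 bits, D_KL(Q||P) = 3.2917 bits. The two values coincide for this particular pair, but no — KL divergence is not symmetric in general.

D_KL(P||Q) = Σ P(x) log₂(P(x)/Q(x))

Computing term by term:
  P(1)·log₂(P(1)/Q(1)) = 0.1272·log₂(0.1272/0.3289) = -0.17433
  P(2)·log₂(P(2)/Q(2)) = 0.534·log₂(0.534/0.0099) = 3.07224
  P(3)·log₂(P(3)/Q(3)) = 0.0099·log₂(0.0099/0.534) = -0.05696
  P(4)·log₂(P(4)/Q(4)) = 0.3289·log₂(0.3289/0.1272) = 0.45077

D_KL(P||Q) = -0.17433 + 3.07224 - 0.05696 + 0.45077 = 3.29172 ≈ 3.2917 bits

D_KL(Q||P) = Σ Q(x) log₂(Q(x)/P(x))

Computing term by term:
  Q(1)·log₂(Q(1)/P(1)) = 0.3289·log₂(0.3289/0.1272) = 0.45077
  Q(2)·log₂(Q(2)/P(2)) = 0.0099·log₂(0.0099/0.534) = -0.05696
  Q(3)·log₂(Q(3)/P(3)) = 0.534·log₂(0.534/0.0099) = 3.07224
  Q(4)·log₂(Q(4)/P(4)) = 0.1272·log₂(0.1272/0.3289) = -0.17433

D_KL(Q||P) = 0.45077 - 0.05696 + 3.07224 - 0.17433 = 3.29172 ≈ 3.2917 bits

These ARE equal here. Q is P with outcomes relabeled (Q(1) = P(4), Q(2) = P(3), Q(3) = P(2), Q(4) = P(1)) by a relabeling that is its own inverse, so the two sums contain exactly the same terms in a different order. This is a special case — KL divergence is not symmetric in general: D_KL(P||Q) ≠ D_KL(Q||P) for most P, Q.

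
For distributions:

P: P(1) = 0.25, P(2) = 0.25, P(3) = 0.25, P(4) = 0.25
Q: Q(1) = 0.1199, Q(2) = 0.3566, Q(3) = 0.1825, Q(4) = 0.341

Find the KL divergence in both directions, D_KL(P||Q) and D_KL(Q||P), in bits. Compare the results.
D_KL(P||Q) = 0.1385 bits, D_KL(Q||P) = 0.1255 bits. D_KL(P||Q) is larger than D_KL(Q||P) by 0.0130 bits; the two directions differ.

D_KL(P||Q) = Σ P(x) log₂(P(x)/Q(x))

Computing term by term:
  P(1)·log₂(P(1)/Q(1)) = 0.25·log₂(0.25/0.1199) = 0.26502
  P(2)·log₂(P(2)/Q(2)) = 0.25·log₂(0.25/0.3566) = -0.12809
  P(3)·log₂(P(3)/Q(3)) = 0.25·log₂(0.25/0.1825) = 0.11351
  P(4)·log₂(P(4)/Q(4)) = 0.25·log₂(0.25/0.341) = -0.11196

D_KL(P||Q) = 0.26502 - 0.12809 + 0.11351 - 0.11196 = 0.13848 ≈ 0.1385 bits

D_KL(Q||P) = Σ Q(x) log₂(Q(x)/P(x))

Computing term by term:
  Q(1)·log₂(Q(1)/P(1)) = 0.1199·log₂(0.1199/0.25) = -0.12711
  Q(2)·log₂(Q(2)/P(2)) = 0.3566·log₂(0.3566/0.25) = 0.18271
  Q(3)·log₂(Q(3)/P(3)) = 0.1825·log₂(0.1825/0.25) = -0.08286
  Q(4)·log₂(Q(4)/P(4)) = 0.341·log₂(0.341/0.25) = 0.15271

D_KL(Q||P) = -0.12711 + 0.18271 - 0.08286 + 0.15271 = 0.12545 ≈ 0.1255 bits

These are NOT equal (difference: 0.0130 bits). KL divergence is asymmetric: D_KL(P||Q) ≠ D_KL(Q||P) in general.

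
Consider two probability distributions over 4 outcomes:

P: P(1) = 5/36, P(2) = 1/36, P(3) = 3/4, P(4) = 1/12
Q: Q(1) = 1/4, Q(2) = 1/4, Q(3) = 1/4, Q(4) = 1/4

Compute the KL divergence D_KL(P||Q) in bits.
0.8508 bits

D_KL(P||Q) = Σ P(x) log₂(P(x)/Q(x))

Computing term by term:
  P(1)·log₂(P(1)/Q(1)) = (5/36)·log₂((5/36)/(1/4)) = -0.11778
  P(2)·log₂(P(2)/Q(2)) = (1/36)·log₂((1/36)/(1/4)) = -0.08805
  P(3)·log₂(P(3)/Q(3)) = (3/4)·log₂((3/4)/(1/4)) = 1.18872
  P(4)·log₂(P(4)/Q(4)) = (1/12)·log₂((1/12)/(1/4)) = -0.13208

D_KL(P||Q) = -0.11778 - 0.08805 + 1.18872 - 0.13208 = 0.85081 ≈ 0.8508 bits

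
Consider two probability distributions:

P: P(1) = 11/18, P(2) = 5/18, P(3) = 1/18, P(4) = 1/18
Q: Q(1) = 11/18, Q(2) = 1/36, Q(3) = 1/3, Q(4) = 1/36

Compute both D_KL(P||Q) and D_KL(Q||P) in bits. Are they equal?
D_KL(P||Q) = 0.8347 bits, D_KL(Q||P) = 0.7416 bits. No, they are not equal.

D_KL(P||Q) = Σ P(x) log₂(P(x)/Q(x))

Computing term by term:
  P(1)·log₂(P(1)/Q(1)) = (11/18)·log₂((11/18)/(11/18)) = 0.00000
  P(2)·log₂(P(2)/Q(2)) = (5/18)·log₂((5/18)/(1/36)) = 0.92276
  P(3)·log₂(P(3)/Q(3)) = (1/18)·log₂((1/18)/(1/3)) = -0.14361
  P(4)·log₂(P(4)/Q(4)) = (1/18)·log₂((1/18)/(1/36)) = 0.05556

D_KL(P||Q) = 0.00000 + 0.92276 - 0.14361 + 0.05556 = 0.83471 ≈ 0.8347 bits

D_KL(Q||P) = Σ Q(x) log₂(Q(x)/P(x))

Computing term by term:
  Q(1)·log₂(Q(1)/P(1)) = (11/18)·log₂((11/18)/(11/18)) = 0.00000
  Q(2)·log₂(Q(2)/P(2)) = (1/36)·log₂((1/36)/(5/18)) = -0.09228
  Q(3)·log₂(Q(3)/P(3)) = (1/3)·log₂((1/3)/(1/18)) = 0.86165
  Q(4)·log₂(Q(4)/P(4)) = (1/36)·log₂((1/36)/(1/18)) = -0.02778

D_KL(Q||P) = 0.00000 - 0.09228 + 0.86165 - 0.02778 = 0.74159 ≈ 0.7416 bits

These are NOT equal (difference: 0.0931 bits). KL divergence is asymmetric: D_KL(P||Q) ≠ D_KL(Q||P) in general.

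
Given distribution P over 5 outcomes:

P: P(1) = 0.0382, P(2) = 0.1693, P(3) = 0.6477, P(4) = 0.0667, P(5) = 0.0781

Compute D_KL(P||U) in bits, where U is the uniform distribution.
0.7545 bits

U(i) = 1/5 for all i

D_KL(P||U) = Σ P(x) log₂(P(x) / (1/5))
           = Σ P(x) log₂(P(x)) + log₂(5)
           = log₂(5) - H(P)

H(P) = -Σ P(x) log₂(P(x)):
  -P(1)·log₂(P(1)) = -(0.0382)·log₂(0.0382) = 0.17993
  -P(2)·log₂(P(2)) = -(0.1693)·log₂(0.1693) = 0.43381
  -P(3)·log₂(P(3)) = -(0.6477)·log₂(0.6477) = 0.40585
  -P(4)·log₂(P(4)) = -(0.0667)·log₂(0.0667) = 0.26054
  -P(5)·log₂(P(5)) = -(0.0781)·log₂(0.0781) = 0.28729
H(P) = 0.17993 + 0.43381 + 0.40585 + 0.26054 + 0.28729 = 1.56742 bits

log₂(5) = 2.32193 bits

D_KL(P||U) = 2.32193 - 1.56742 = 0.75451 ≈ 0.7545 bits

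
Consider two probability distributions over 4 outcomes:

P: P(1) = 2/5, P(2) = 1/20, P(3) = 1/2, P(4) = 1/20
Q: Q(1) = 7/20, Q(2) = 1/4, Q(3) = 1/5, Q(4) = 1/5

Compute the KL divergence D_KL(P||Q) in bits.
0.5219 bits

D_KL(P||Q) = Σ P(x) log₂(P(x)/Q(x))

Computing term by term:
  P(1)·log₂(P(1)/Q(1)) = (2/5)·log₂((2/5)/(7/20)) = 0.07706
  P(2)·log₂(P(2)/Q(2)) = (1/20)·log₂((1/20)/(1/4)) = -0.11610
  P(3)·log₂(P(3)/Q(3)) = (1/2)·log₂((1/2)/(1/5)) = 0.66096
  P(4)·log₂(P(4)/Q(4)) = (1/20)·log₂((1/20)/(1/5)) = -0.10000

D_KL(P||Q) = 0.07706 - 0.11610 + 0.66096 - 0.10000 = 0.52192 ≈ 0.5219 bits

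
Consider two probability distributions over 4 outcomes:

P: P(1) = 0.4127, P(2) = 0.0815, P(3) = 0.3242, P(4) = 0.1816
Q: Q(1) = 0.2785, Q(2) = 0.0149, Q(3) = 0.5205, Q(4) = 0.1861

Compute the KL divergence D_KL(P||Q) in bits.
0.2061 bits

D_KL(P||Q) = Σ P(x) log₂(P(x)/Q(x))

Computing term by term:
  P(1)·log₂(P(1)/Q(1)) = 0.4127·log₂(0.4127/0.2785) = 0.23417
  P(2)·log₂(P(2)/Q(2)) = 0.0815·log₂(0.0815/0.0149) = 0.19980
  P(3)·log₂(P(3)/Q(3)) = 0.3242·log₂(0.3242/0.5205) = -0.22143
  P(4)·log₂(P(4)/Q(4)) = 0.1816·log₂(0.1816/0.1861) = -0.00641

D_KL(P||Q) = 0.23417 + 0.19980 - 0.22143 - 0.00641 = 0.20613 ≈ 0.2061 bits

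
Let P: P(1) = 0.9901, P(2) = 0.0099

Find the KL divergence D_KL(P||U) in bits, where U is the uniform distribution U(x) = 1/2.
0.9199 bits

U(i) = 1/2 for all i

D_KL(P||U) = Σ P(x) log₂(P(x) / (1/2))
           = Σ P(x) log₂(P(x)) + log₂(2)
           = log₂(2) - H(P)

H(P) = -Σ P(x) log₂(P(x)):
  -P(1)·log₂(P(1)) = -(0.9901)·log₂(0.9901) = 0.01421
  -P(2)·log₂(P(2)) = -(0.0099)·log₂(0.0099) = 0.06592
H(P) = 0.01421 + 0.06592 = 0.08013 bits

log₂(2) = 1.00000 bits

D_KL(P||U) = 1.00000 - 0.08013 = 0.91987 ≈ 0.9199 bits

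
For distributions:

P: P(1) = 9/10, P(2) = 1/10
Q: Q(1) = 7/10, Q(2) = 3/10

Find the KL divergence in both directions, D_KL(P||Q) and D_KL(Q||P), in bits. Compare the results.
D_KL(P||Q) = 0.1678 bits, D_KL(Q||P) = 0.2217 bits. D_KL(Q||P) is larger than D_KL(P||Q) by 0.0539 bits; the two directions differ.

D_KL(P||Q) = Σ P(x) log₂(P(x)/Q(x))

Computing term by term:
  P(1)·log₂(P(1)/Q(1)) = (9/10)·log₂((9/10)/(7/10)) = 0.32631
  P(2)·log₂(P(2)/Q(2)) = (1/10)·log₂((1/10)/(3/10)) = -0.15850

D_KL(P||Q) = 0.32631 - 0.15850 = 0.16781 ≈ 0.1678 bits

D_KL(Q||P) = Σ Q(x) log₂(Q(x)/P(x))

Computing term by term:
  Q(1)·log₂(Q(1)/P(1)) = (7/10)·log₂((7/10)/(9/10)) = -0.25380
  Q(2)·log₂(Q(2)/P(2)) = (3/10)·log₂((3/10)/(1/10)) = 0.47549

D_KL(Q||P) = -0.25380 + 0.47549 = 0.22169 ≈ 0.2217 bits

These are NOT equal (difference: 0.0539 bits). KL divergence is asymmetric: D_KL(P||Q) ≠ D_KL(Q||P) in general.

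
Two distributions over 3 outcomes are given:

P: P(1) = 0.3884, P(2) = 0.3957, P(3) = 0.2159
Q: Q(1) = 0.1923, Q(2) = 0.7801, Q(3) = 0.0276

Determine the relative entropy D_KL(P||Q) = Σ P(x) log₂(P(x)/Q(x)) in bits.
0.6471 bits

D_KL(P||Q) = Σ P(x) log₂(P(x)/Q(x))

Computing term by term:
  P(1)·log₂(P(1)/Q(1)) = 0.3884·log₂(0.3884/0.1923) = 0.39391
  P(2)·log₂(P(2)/Q(2)) = 0.3957·log₂(0.3957/0.7801) = -0.38749
  P(3)·log₂(P(3)/Q(3)) = 0.2159·log₂(0.2159/0.0276) = 0.64071

D_KL(P||Q) = 0.39391 - 0.38749 + 0.64071 = 0.64713 ≈ 0.6471 bits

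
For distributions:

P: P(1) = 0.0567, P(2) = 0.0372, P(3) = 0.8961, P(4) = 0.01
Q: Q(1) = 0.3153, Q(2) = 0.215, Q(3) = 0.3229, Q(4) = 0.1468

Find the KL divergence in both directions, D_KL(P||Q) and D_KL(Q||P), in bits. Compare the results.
D_KL(P||Q) = 1.0463 bits, D_KL(Q||P) = 1.4181 bits. D_KL(Q||P) is larger than D_KL(P||Q) by 0.3718 bits; the two directions differ.

D_KL(P||Q) = Σ P(x) log₂(P(x)/Q(x))

Computing term by term:
  P(1)·log₂(P(1)/Q(1)) = 0.0567·log₂(0.0567/0.3153) = -0.14035
  P(2)·log₂(P(2)/Q(2)) = 0.0372·log₂(0.0372/0.215) = -0.09415
  P(3)·log₂(P(3)/Q(3)) = 0.8961·log₂(0.8961/0.3229) = 1.31957
  P(4)·log₂(P(4)/Q(4)) = 0.01·log₂(0.01/0.1468) = -0.03876

D_KL(P||Q) = -0.14035 - 0.09415 + 1.31957 - 0.03876 = 1.04631 ≈ 1.0463 bits

D_KL(Q||P) = Σ Q(x) log₂(Q(x)/P(x))

Computing term by term:
  Q(1)·log₂(Q(1)/P(1)) = 0.3153·log₂(0.3153/0.0567) = 0.78046
  Q(2)·log₂(Q(2)/P(2)) = 0.215·log₂(0.215/0.0372) = 0.54416
  Q(3)·log₂(Q(3)/P(3)) = 0.3229·log₂(0.3229/0.8961) = -0.47549
  Q(4)·log₂(Q(4)/P(4)) = 0.1468·log₂(0.1468/0.01) = 0.56896

D_KL(Q||P) = 0.78046 + 0.54416 - 0.47549 + 0.56896 = 1.41809 ≈ 1.4181 bits

These are NOT equal (difference: 0.3718 bits). KL divergence is asymmetric: D_KL(P||Q) ≠ D_KL(Q||P) in general.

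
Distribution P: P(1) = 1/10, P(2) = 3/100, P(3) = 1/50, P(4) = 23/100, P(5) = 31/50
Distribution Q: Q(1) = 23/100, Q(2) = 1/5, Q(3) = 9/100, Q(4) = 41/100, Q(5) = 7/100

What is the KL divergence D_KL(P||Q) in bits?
1.5136 bits

D_KL(P||Q) = Σ P(x) log₂(P(x)/Q(x))

Computing term by term:
  P(1)·log₂(P(1)/Q(1)) = (1/10)·log₂((1/10)/(23/100)) = -0.12016
  P(2)·log₂(P(2)/Q(2)) = (3/100)·log₂((3/100)/(1/5)) = -0.08211
  P(3)·log₂(P(3)/Q(3)) = (1/50)·log₂((1/50)/(9/100)) = -0.04340
  P(4)·log₂(P(4)/Q(4)) = (23/100)·log₂((23/100)/(41/100)) = -0.19182
  P(5)·log₂(P(5)/Q(5)) = (31/50)·log₂((31/50)/(7/100)) = 1.95104

D_KL(P||Q) = -0.12016 - 0.08211 - 0.04340 - 0.19182 + 1.95104 = 1.51355 ≈ 1.5136 bits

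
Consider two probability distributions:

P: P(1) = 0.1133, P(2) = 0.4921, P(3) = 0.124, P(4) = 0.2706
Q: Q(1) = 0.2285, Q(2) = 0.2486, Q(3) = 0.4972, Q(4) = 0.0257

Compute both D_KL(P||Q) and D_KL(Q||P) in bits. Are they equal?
D_KL(P||Q) = 1.0407 bits, D_KL(Q||P) = 0.8952 bits. No, they are not equal.

D_KL(P||Q) = Σ P(x) log₂(P(x)/Q(x))

Computing term by term:
  P(1)·log₂(P(1)/Q(1)) = 0.1133·log₂(0.1133/0.2285) = -0.11466
  P(2)·log₂(P(2)/Q(2)) = 0.4921·log₂(0.4921/0.2486) = 0.48478
  P(3)·log₂(P(3)/Q(3)) = 0.124·log₂(0.124/0.4972) = -0.24843
  P(4)·log₂(P(4)/Q(4)) = 0.2706·log₂(0.2706/0.0257) = 0.91904

D_KL(P||Q) = -0.11466 + 0.48478 - 0.24843 + 0.91904 = 1.04073 ≈ 1.0407 bits

D_KL(Q||P) = Σ Q(x) log₂(Q(x)/P(x))

Computing term by term:
  Q(1)·log₂(Q(1)/P(1)) = 0.2285·log₂(0.2285/0.1133) = 0.23125
  Q(2)·log₂(Q(2)/P(2)) = 0.2486·log₂(0.2486/0.4921) = -0.24490
  Q(3)·log₂(Q(3)/P(3)) = 0.4972·log₂(0.4972/0.124) = 0.99613
  Q(4)·log₂(Q(4)/P(4)) = 0.0257·log₂(0.0257/0.2706) = -0.08729

D_KL(Q||P) = 0.23125 - 0.24490 + 0.99613 - 0.08729 = 0.89519 ≈ 0.8952 bits

These are NOT equal (difference: 0.1455 bits). KL divergence is asymmetric: D_KL(P||Q) ≠ D_KL(Q||P) in general.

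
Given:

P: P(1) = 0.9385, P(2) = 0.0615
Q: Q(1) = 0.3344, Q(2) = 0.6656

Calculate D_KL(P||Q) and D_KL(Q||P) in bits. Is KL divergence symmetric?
D_KL(P||Q) = 1.1859 bits, D_KL(Q||P) = 1.7892 bits. No, KL divergence is not symmetric.

D_KL(P||Q) = Σ P(x) log₂(P(x)/Q(x))

Computing term by term:
  P(1)·log₂(P(1)/Q(1)) = 0.9385·log₂(0.9385/0.3344) = 1.39722
  P(2)·log₂(P(2)/Q(2)) = 0.0615·log₂(0.0615/0.6656) = -0.21131

D_KL(P||Q) = 1.39722 - 0.21131 = 1.18591 ≈ 1.1859 bits

D_KL(Q||P) = Σ Q(x) log₂(Q(x)/P(x))

Computing term by term:
  Q(1)·log₂(Q(1)/P(1)) = 0.3344·log₂(0.3344/0.9385) = -0.49785
  Q(2)·log₂(Q(2)/P(2)) = 0.6656·log₂(0.6656/0.0615) = 2.28700

D_KL(Q||P) = -0.49785 + 2.28700 = 1.78915 ≈ 1.7892 bits

These are NOT equal (difference: 0.6033 bits). KL divergence is asymmetric: D_KL(P||Q) ≠ D_KL(Q||P) in general.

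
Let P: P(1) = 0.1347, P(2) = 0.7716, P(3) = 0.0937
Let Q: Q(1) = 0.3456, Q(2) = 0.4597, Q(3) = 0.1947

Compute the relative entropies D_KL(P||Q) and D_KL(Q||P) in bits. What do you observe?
D_KL(P||Q) = 0.2945 bits, D_KL(Q||P) = 0.3318 bits. The two directions give different values (D_KL(Q||P) exceeds D_KL(P||Q) by 0.0373 bits): KL divergence is asymmetric.

D_KL(P||Q) = Σ P(x) log₂(P(x)/Q(x))

Computing term by term:
  P(1)·log₂(P(1)/Q(1)) = 0.1347·log₂(0.1347/0.3456) = -0.18310
  P(2)·log₂(P(2)/Q(2)) = 0.7716·log₂(0.7716/0.4597) = 0.57651
  P(3)·log₂(P(3)/Q(3)) = 0.0937·log₂(0.0937/0.1947) = -0.09887

D_KL(P||Q) = -0.18310 + 0.57651 - 0.09887 = 0.29454 ≈ 0.2945 bits

D_KL(Q||P) = Σ Q(x) log₂(Q(x)/P(x))

Computing term by term:
  Q(1)·log₂(Q(1)/P(1)) = 0.3456·log₂(0.3456/0.1347) = 0.46979
  Q(2)·log₂(Q(2)/P(2)) = 0.4597·log₂(0.4597/0.7716) = -0.34347
  Q(3)·log₂(Q(3)/P(3)) = 0.1947·log₂(0.1947/0.0937) = 0.20543

D_KL(Q||P) = 0.46979 - 0.34347 + 0.20543 = 0.33175 ≈ 0.3318 bits

These are NOT equal (difference: 0.0373 bits). KL divergence is asymmetric: D_KL(P||Q) ≠ D_KL(Q||P) in general.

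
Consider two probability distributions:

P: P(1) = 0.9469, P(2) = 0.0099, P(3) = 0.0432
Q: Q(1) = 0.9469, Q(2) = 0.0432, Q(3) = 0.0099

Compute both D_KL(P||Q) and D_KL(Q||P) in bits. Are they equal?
D_KL(P||Q) = 0.0708 bits, D_KL(Q||P) = 0.0708 bits. Yes, in this case they are equal (although KL divergence is not symmetric in general).

D_KL(P||Q) = Σ P(x) log₂(P(x)/Q(x))

Computing term by term:
  P(1)·log₂(P(1)/Q(1)) = 0.9469·log₂(0.9469/0.9469) = 0.00000
  P(2)·log₂(P(2)/Q(2)) = 0.0099·log₂(0.0099/0.0432) = -0.02104
  P(3)·log₂(P(3)/Q(3)) = 0.0432·log₂(0.0432/0.0099) = 0.09182

D_KL(P||Q) = 0.00000 - 0.02104 + 0.09182 = 0.07078 ≈ 0.0708 bits

D_KL(Q||P) = Σ Q(x) log₂(Q(x)/P(x))

Computing term by term:
  Q(1)·log₂(Q(1)/P(1)) = 0.9469·log₂(0.9469/0.9469) = 0.00000
  Q(2)·log₂(Q(2)/P(2)) = 0.0432·log₂(0.0432/0.0099) = 0.09182
  Q(3)·log₂(Q(3)/P(3)) = 0.0099·log₂(0.0099/0.0432) = -0.02104

D_KL(Q||P) = 0.00000 + 0.09182 - 0.02104 = 0.07078 ≈ 0.0708 bits

These ARE equal here. Q is P with outcomes relabeled (Q(2) = P(3), Q(3) = P(2)) by a relabeling that is its own inverse, so the two sums contain exactly the same terms in a different order. This is a special case — KL divergence is not symmetric in general: D_KL(P||Q) ≠ D_KL(Q||P) for most P, Q.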